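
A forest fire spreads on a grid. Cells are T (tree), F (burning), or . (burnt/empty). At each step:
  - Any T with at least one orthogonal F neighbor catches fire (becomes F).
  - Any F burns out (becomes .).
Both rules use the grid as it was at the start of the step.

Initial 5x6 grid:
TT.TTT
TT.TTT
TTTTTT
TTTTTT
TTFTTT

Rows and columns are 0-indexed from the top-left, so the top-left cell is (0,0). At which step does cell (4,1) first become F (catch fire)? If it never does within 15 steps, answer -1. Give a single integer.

Step 1: cell (4,1)='F' (+3 fires, +1 burnt)
  -> target ignites at step 1
Step 2: cell (4,1)='.' (+5 fires, +3 burnt)
Step 3: cell (4,1)='.' (+5 fires, +5 burnt)
Step 4: cell (4,1)='.' (+5 fires, +5 burnt)
Step 5: cell (4,1)='.' (+5 fires, +5 burnt)
Step 6: cell (4,1)='.' (+3 fires, +5 burnt)
Step 7: cell (4,1)='.' (+1 fires, +3 burnt)
Step 8: cell (4,1)='.' (+0 fires, +1 burnt)
  fire out at step 8

1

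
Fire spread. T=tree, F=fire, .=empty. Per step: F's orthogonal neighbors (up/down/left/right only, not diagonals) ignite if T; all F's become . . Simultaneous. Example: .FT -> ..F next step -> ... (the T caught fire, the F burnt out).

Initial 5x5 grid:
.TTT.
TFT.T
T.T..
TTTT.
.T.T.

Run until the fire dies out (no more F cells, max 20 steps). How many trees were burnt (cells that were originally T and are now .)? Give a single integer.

Answer: 13

Derivation:
Step 1: +3 fires, +1 burnt (F count now 3)
Step 2: +3 fires, +3 burnt (F count now 3)
Step 3: +3 fires, +3 burnt (F count now 3)
Step 4: +2 fires, +3 burnt (F count now 2)
Step 5: +2 fires, +2 burnt (F count now 2)
Step 6: +0 fires, +2 burnt (F count now 0)
Fire out after step 6
Initially T: 14, now '.': 24
Total burnt (originally-T cells now '.'): 13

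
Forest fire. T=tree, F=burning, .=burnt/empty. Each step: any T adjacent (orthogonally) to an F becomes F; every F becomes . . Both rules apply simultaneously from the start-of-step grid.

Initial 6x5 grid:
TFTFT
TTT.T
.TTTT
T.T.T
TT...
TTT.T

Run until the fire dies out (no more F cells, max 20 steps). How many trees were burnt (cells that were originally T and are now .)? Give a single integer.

Step 1: +4 fires, +2 burnt (F count now 4)
Step 2: +4 fires, +4 burnt (F count now 4)
Step 3: +2 fires, +4 burnt (F count now 2)
Step 4: +3 fires, +2 burnt (F count now 3)
Step 5: +0 fires, +3 burnt (F count now 0)
Fire out after step 5
Initially T: 20, now '.': 23
Total burnt (originally-T cells now '.'): 13

Answer: 13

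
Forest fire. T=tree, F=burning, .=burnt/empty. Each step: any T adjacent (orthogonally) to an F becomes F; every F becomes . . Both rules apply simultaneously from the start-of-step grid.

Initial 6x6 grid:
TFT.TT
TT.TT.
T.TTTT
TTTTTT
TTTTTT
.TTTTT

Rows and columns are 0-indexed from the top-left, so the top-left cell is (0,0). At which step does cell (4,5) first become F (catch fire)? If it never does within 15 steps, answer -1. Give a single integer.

Step 1: cell (4,5)='T' (+3 fires, +1 burnt)
Step 2: cell (4,5)='T' (+1 fires, +3 burnt)
Step 3: cell (4,5)='T' (+1 fires, +1 burnt)
Step 4: cell (4,5)='T' (+1 fires, +1 burnt)
Step 5: cell (4,5)='T' (+2 fires, +1 burnt)
Step 6: cell (4,5)='T' (+2 fires, +2 burnt)
Step 7: cell (4,5)='T' (+4 fires, +2 burnt)
Step 8: cell (4,5)='T' (+4 fires, +4 burnt)
Step 9: cell (4,5)='T' (+5 fires, +4 burnt)
Step 10: cell (4,5)='F' (+4 fires, +5 burnt)
  -> target ignites at step 10
Step 11: cell (4,5)='.' (+2 fires, +4 burnt)
Step 12: cell (4,5)='.' (+1 fires, +2 burnt)
Step 13: cell (4,5)='.' (+0 fires, +1 burnt)
  fire out at step 13

10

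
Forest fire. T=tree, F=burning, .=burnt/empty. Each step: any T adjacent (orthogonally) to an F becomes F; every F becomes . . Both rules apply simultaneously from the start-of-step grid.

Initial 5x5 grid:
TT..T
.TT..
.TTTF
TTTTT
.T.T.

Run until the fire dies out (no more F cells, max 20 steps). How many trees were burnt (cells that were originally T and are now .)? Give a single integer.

Step 1: +2 fires, +1 burnt (F count now 2)
Step 2: +2 fires, +2 burnt (F count now 2)
Step 3: +4 fires, +2 burnt (F count now 4)
Step 4: +2 fires, +4 burnt (F count now 2)
Step 5: +3 fires, +2 burnt (F count now 3)
Step 6: +1 fires, +3 burnt (F count now 1)
Step 7: +0 fires, +1 burnt (F count now 0)
Fire out after step 7
Initially T: 15, now '.': 24
Total burnt (originally-T cells now '.'): 14

Answer: 14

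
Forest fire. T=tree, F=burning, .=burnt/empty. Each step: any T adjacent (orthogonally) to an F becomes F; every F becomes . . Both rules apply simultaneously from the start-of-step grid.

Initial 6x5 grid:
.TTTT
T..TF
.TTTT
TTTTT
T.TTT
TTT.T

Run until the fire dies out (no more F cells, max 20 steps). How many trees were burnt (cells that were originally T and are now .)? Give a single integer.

Answer: 22

Derivation:
Step 1: +3 fires, +1 burnt (F count now 3)
Step 2: +3 fires, +3 burnt (F count now 3)
Step 3: +4 fires, +3 burnt (F count now 4)
Step 4: +5 fires, +4 burnt (F count now 5)
Step 5: +2 fires, +5 burnt (F count now 2)
Step 6: +2 fires, +2 burnt (F count now 2)
Step 7: +2 fires, +2 burnt (F count now 2)
Step 8: +1 fires, +2 burnt (F count now 1)
Step 9: +0 fires, +1 burnt (F count now 0)
Fire out after step 9
Initially T: 23, now '.': 29
Total burnt (originally-T cells now '.'): 22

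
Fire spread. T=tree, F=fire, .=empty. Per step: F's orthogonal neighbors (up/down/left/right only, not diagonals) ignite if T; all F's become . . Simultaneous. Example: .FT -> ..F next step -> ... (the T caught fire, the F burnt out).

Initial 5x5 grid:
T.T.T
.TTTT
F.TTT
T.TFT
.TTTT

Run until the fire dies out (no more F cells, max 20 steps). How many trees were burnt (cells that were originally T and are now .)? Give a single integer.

Answer: 16

Derivation:
Step 1: +5 fires, +2 burnt (F count now 5)
Step 2: +5 fires, +5 burnt (F count now 5)
Step 3: +3 fires, +5 burnt (F count now 3)
Step 4: +3 fires, +3 burnt (F count now 3)
Step 5: +0 fires, +3 burnt (F count now 0)
Fire out after step 5
Initially T: 17, now '.': 24
Total burnt (originally-T cells now '.'): 16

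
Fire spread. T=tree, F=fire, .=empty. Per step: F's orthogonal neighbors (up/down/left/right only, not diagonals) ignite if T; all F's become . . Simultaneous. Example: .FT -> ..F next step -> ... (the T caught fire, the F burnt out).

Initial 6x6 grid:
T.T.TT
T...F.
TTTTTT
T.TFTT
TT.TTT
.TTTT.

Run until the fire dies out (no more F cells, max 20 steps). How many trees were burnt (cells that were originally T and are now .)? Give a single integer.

Answer: 23

Derivation:
Step 1: +6 fires, +2 burnt (F count now 6)
Step 2: +6 fires, +6 burnt (F count now 6)
Step 3: +4 fires, +6 burnt (F count now 4)
Step 4: +2 fires, +4 burnt (F count now 2)
Step 5: +3 fires, +2 burnt (F count now 3)
Step 6: +2 fires, +3 burnt (F count now 2)
Step 7: +0 fires, +2 burnt (F count now 0)
Fire out after step 7
Initially T: 24, now '.': 35
Total burnt (originally-T cells now '.'): 23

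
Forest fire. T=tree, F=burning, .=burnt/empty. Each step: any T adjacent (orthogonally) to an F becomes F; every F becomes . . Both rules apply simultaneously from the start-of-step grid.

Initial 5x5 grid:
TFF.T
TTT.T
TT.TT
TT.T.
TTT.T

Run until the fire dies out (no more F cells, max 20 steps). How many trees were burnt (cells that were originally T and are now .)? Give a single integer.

Step 1: +3 fires, +2 burnt (F count now 3)
Step 2: +2 fires, +3 burnt (F count now 2)
Step 3: +2 fires, +2 burnt (F count now 2)
Step 4: +2 fires, +2 burnt (F count now 2)
Step 5: +2 fires, +2 burnt (F count now 2)
Step 6: +0 fires, +2 burnt (F count now 0)
Fire out after step 6
Initially T: 17, now '.': 19
Total burnt (originally-T cells now '.'): 11

Answer: 11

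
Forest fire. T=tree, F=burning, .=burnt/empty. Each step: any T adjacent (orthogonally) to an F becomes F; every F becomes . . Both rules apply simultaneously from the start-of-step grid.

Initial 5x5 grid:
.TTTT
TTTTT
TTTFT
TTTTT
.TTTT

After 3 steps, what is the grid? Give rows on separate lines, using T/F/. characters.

Step 1: 4 trees catch fire, 1 burn out
  .TTTT
  TTTFT
  TTF.F
  TTTFT
  .TTTT
Step 2: 7 trees catch fire, 4 burn out
  .TTFT
  TTF.F
  TF...
  TTF.F
  .TTFT
Step 3: 7 trees catch fire, 7 burn out
  .TF.F
  TF...
  F....
  TF...
  .TF.F

.TF.F
TF...
F....
TF...
.TF.F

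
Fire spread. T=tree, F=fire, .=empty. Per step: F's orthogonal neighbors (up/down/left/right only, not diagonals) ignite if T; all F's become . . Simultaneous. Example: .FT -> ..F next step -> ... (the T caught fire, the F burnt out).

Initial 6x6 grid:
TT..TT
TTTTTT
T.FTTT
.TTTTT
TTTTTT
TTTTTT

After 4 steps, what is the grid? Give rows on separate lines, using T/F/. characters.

Step 1: 3 trees catch fire, 1 burn out
  TT..TT
  TTFTTT
  T..FTT
  .TFTTT
  TTTTTT
  TTTTTT
Step 2: 6 trees catch fire, 3 burn out
  TT..TT
  TF.FTT
  T...FT
  .F.FTT
  TTFTTT
  TTTTTT
Step 3: 8 trees catch fire, 6 burn out
  TF..TT
  F...FT
  T....F
  ....FT
  TF.FTT
  TTFTTT
Step 4: 9 trees catch fire, 8 burn out
  F...FT
  .....F
  F.....
  .....F
  F...FT
  TF.FTT

F...FT
.....F
F.....
.....F
F...FT
TF.FTT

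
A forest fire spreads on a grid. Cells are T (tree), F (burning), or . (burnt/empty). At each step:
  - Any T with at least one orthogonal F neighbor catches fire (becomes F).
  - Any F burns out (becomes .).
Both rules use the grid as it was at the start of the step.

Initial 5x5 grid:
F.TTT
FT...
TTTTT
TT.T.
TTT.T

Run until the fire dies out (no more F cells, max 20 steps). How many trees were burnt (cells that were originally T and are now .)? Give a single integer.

Step 1: +2 fires, +2 burnt (F count now 2)
Step 2: +2 fires, +2 burnt (F count now 2)
Step 3: +3 fires, +2 burnt (F count now 3)
Step 4: +2 fires, +3 burnt (F count now 2)
Step 5: +3 fires, +2 burnt (F count now 3)
Step 6: +0 fires, +3 burnt (F count now 0)
Fire out after step 6
Initially T: 16, now '.': 21
Total burnt (originally-T cells now '.'): 12

Answer: 12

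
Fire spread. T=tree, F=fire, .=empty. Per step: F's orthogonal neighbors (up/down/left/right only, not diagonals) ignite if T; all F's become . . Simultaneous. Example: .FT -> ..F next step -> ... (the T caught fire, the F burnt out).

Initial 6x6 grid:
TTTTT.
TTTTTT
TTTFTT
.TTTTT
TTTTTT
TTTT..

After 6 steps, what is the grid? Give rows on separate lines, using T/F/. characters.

Step 1: 4 trees catch fire, 1 burn out
  TTTTT.
  TTTFTT
  TTF.FT
  .TTFTT
  TTTTTT
  TTTT..
Step 2: 8 trees catch fire, 4 burn out
  TTTFT.
  TTF.FT
  TF...F
  .TF.FT
  TTTFTT
  TTTT..
Step 3: 10 trees catch fire, 8 burn out
  TTF.F.
  TF...F
  F.....
  .F...F
  TTF.FT
  TTTF..
Step 4: 5 trees catch fire, 10 burn out
  TF....
  F.....
  ......
  ......
  TF...F
  TTF...
Step 5: 3 trees catch fire, 5 burn out
  F.....
  ......
  ......
  ......
  F.....
  TF....
Step 6: 1 trees catch fire, 3 burn out
  ......
  ......
  ......
  ......
  ......
  F.....

......
......
......
......
......
F.....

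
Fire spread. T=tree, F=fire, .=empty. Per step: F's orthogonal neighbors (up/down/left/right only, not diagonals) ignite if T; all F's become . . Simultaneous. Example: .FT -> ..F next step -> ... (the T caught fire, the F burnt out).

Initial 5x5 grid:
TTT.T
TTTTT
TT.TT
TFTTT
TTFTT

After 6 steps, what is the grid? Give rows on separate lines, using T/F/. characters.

Step 1: 5 trees catch fire, 2 burn out
  TTT.T
  TTTTT
  TF.TT
  F.FTT
  TF.FT
Step 2: 5 trees catch fire, 5 burn out
  TTT.T
  TFTTT
  F..TT
  ...FT
  F...F
Step 3: 5 trees catch fire, 5 burn out
  TFT.T
  F.FTT
  ...FT
  ....F
  .....
Step 4: 4 trees catch fire, 5 burn out
  F.F.T
  ...FT
  ....F
  .....
  .....
Step 5: 1 trees catch fire, 4 burn out
  ....T
  ....F
  .....
  .....
  .....
Step 6: 1 trees catch fire, 1 burn out
  ....F
  .....
  .....
  .....
  .....

....F
.....
.....
.....
.....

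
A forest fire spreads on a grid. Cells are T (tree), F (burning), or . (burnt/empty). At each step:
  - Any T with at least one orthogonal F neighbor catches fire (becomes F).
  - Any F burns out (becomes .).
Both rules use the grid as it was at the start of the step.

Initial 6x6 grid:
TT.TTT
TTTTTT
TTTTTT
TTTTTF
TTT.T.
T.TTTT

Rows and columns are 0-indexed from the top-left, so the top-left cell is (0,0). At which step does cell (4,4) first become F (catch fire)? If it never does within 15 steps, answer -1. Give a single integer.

Step 1: cell (4,4)='T' (+2 fires, +1 burnt)
Step 2: cell (4,4)='F' (+4 fires, +2 burnt)
  -> target ignites at step 2
Step 3: cell (4,4)='.' (+5 fires, +4 burnt)
Step 4: cell (4,4)='.' (+7 fires, +5 burnt)
Step 5: cell (4,4)='.' (+6 fires, +7 burnt)
Step 6: cell (4,4)='.' (+3 fires, +6 burnt)
Step 7: cell (4,4)='.' (+3 fires, +3 burnt)
Step 8: cell (4,4)='.' (+1 fires, +3 burnt)
Step 9: cell (4,4)='.' (+0 fires, +1 burnt)
  fire out at step 9

2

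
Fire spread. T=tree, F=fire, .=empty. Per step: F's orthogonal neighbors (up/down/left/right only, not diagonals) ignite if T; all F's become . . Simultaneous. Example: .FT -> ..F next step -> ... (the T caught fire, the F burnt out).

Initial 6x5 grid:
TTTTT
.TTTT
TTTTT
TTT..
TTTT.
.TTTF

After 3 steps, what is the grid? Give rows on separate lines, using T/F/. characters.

Step 1: 1 trees catch fire, 1 burn out
  TTTTT
  .TTTT
  TTTTT
  TTT..
  TTTT.
  .TTF.
Step 2: 2 trees catch fire, 1 burn out
  TTTTT
  .TTTT
  TTTTT
  TTT..
  TTTF.
  .TF..
Step 3: 2 trees catch fire, 2 burn out
  TTTTT
  .TTTT
  TTTTT
  TTT..
  TTF..
  .F...

TTTTT
.TTTT
TTTTT
TTT..
TTF..
.F...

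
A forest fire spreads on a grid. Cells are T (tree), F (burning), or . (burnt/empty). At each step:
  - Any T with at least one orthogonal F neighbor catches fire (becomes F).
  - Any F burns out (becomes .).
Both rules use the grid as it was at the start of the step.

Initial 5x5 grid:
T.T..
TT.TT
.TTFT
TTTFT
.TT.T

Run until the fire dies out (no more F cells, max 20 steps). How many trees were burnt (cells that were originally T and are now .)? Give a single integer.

Answer: 15

Derivation:
Step 1: +5 fires, +2 burnt (F count now 5)
Step 2: +5 fires, +5 burnt (F count now 5)
Step 3: +3 fires, +5 burnt (F count now 3)
Step 4: +1 fires, +3 burnt (F count now 1)
Step 5: +1 fires, +1 burnt (F count now 1)
Step 6: +0 fires, +1 burnt (F count now 0)
Fire out after step 6
Initially T: 16, now '.': 24
Total burnt (originally-T cells now '.'): 15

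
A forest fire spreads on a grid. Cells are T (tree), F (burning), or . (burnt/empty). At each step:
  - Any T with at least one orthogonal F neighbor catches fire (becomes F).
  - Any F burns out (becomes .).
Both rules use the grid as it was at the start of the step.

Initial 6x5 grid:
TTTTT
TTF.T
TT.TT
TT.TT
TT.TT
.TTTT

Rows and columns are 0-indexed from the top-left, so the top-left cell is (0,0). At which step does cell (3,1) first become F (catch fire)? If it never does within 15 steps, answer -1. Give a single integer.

Step 1: cell (3,1)='T' (+2 fires, +1 burnt)
Step 2: cell (3,1)='T' (+4 fires, +2 burnt)
Step 3: cell (3,1)='F' (+4 fires, +4 burnt)
  -> target ignites at step 3
Step 4: cell (3,1)='.' (+3 fires, +4 burnt)
Step 5: cell (3,1)='.' (+3 fires, +3 burnt)
Step 6: cell (3,1)='.' (+3 fires, +3 burnt)
Step 7: cell (3,1)='.' (+3 fires, +3 burnt)
Step 8: cell (3,1)='.' (+2 fires, +3 burnt)
Step 9: cell (3,1)='.' (+0 fires, +2 burnt)
  fire out at step 9

3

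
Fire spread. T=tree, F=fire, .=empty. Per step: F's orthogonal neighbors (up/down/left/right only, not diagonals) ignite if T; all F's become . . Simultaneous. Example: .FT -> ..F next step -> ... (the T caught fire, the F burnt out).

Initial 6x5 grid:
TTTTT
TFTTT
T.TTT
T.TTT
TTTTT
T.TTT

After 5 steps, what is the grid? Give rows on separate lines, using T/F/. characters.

Step 1: 3 trees catch fire, 1 burn out
  TFTTT
  F.FTT
  T.TTT
  T.TTT
  TTTTT
  T.TTT
Step 2: 5 trees catch fire, 3 burn out
  F.FTT
  ...FT
  F.FTT
  T.TTT
  TTTTT
  T.TTT
Step 3: 5 trees catch fire, 5 burn out
  ...FT
  ....F
  ...FT
  F.FTT
  TTTTT
  T.TTT
Step 4: 5 trees catch fire, 5 burn out
  ....F
  .....
  ....F
  ...FT
  FTFTT
  T.TTT
Step 5: 5 trees catch fire, 5 burn out
  .....
  .....
  .....
  ....F
  .F.FT
  F.FTT

.....
.....
.....
....F
.F.FT
F.FTT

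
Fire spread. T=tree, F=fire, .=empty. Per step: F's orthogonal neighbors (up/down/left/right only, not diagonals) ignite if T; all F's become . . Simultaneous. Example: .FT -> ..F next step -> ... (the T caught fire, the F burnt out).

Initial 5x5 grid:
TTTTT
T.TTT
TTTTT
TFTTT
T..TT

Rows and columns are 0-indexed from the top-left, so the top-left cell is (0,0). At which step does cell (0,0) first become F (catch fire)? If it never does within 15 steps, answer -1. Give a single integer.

Step 1: cell (0,0)='T' (+3 fires, +1 burnt)
Step 2: cell (0,0)='T' (+4 fires, +3 burnt)
Step 3: cell (0,0)='T' (+5 fires, +4 burnt)
Step 4: cell (0,0)='F' (+5 fires, +5 burnt)
  -> target ignites at step 4
Step 5: cell (0,0)='.' (+3 fires, +5 burnt)
Step 6: cell (0,0)='.' (+1 fires, +3 burnt)
Step 7: cell (0,0)='.' (+0 fires, +1 burnt)
  fire out at step 7

4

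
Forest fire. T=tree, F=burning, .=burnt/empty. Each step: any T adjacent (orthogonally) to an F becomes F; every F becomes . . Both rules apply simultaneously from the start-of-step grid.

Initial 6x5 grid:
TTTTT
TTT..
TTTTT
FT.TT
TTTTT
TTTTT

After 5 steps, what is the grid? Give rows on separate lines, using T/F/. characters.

Step 1: 3 trees catch fire, 1 burn out
  TTTTT
  TTT..
  FTTTT
  .F.TT
  FTTTT
  TTTTT
Step 2: 4 trees catch fire, 3 burn out
  TTTTT
  FTT..
  .FTTT
  ...TT
  .FTTT
  FTTTT
Step 3: 5 trees catch fire, 4 burn out
  FTTTT
  .FT..
  ..FTT
  ...TT
  ..FTT
  .FTTT
Step 4: 5 trees catch fire, 5 burn out
  .FTTT
  ..F..
  ...FT
  ...TT
  ...FT
  ..FTT
Step 5: 5 trees catch fire, 5 burn out
  ..FTT
  .....
  ....F
  ...FT
  ....F
  ...FT

..FTT
.....
....F
...FT
....F
...FT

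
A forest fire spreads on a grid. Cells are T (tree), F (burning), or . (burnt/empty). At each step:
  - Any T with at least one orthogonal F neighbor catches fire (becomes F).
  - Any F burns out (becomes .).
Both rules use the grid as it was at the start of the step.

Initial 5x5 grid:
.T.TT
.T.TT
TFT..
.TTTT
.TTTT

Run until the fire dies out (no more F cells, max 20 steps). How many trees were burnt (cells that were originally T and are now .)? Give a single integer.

Answer: 12

Derivation:
Step 1: +4 fires, +1 burnt (F count now 4)
Step 2: +3 fires, +4 burnt (F count now 3)
Step 3: +2 fires, +3 burnt (F count now 2)
Step 4: +2 fires, +2 burnt (F count now 2)
Step 5: +1 fires, +2 burnt (F count now 1)
Step 6: +0 fires, +1 burnt (F count now 0)
Fire out after step 6
Initially T: 16, now '.': 21
Total burnt (originally-T cells now '.'): 12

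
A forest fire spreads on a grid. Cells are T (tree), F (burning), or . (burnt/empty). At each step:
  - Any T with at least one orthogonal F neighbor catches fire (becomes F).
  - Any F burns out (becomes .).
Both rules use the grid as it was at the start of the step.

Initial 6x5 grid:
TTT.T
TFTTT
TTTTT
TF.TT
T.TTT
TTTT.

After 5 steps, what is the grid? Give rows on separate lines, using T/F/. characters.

Step 1: 5 trees catch fire, 2 burn out
  TFT.T
  F.FTT
  TFTTT
  F..TT
  T.TTT
  TTTT.
Step 2: 6 trees catch fire, 5 burn out
  F.F.T
  ...FT
  F.FTT
  ...TT
  F.TTT
  TTTT.
Step 3: 3 trees catch fire, 6 burn out
  ....T
  ....F
  ...FT
  ...TT
  ..TTT
  FTTT.
Step 4: 4 trees catch fire, 3 burn out
  ....F
  .....
  ....F
  ...FT
  ..TTT
  .FTT.
Step 5: 3 trees catch fire, 4 burn out
  .....
  .....
  .....
  ....F
  ..TFT
  ..FT.

.....
.....
.....
....F
..TFT
..FT.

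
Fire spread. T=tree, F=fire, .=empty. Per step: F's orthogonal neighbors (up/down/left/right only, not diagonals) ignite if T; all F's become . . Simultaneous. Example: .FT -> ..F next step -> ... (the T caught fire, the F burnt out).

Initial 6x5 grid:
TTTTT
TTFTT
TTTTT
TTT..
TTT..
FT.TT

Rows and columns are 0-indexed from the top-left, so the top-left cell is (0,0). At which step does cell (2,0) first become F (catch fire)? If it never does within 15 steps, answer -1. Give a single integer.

Step 1: cell (2,0)='T' (+6 fires, +2 burnt)
Step 2: cell (2,0)='T' (+9 fires, +6 burnt)
Step 3: cell (2,0)='F' (+6 fires, +9 burnt)
  -> target ignites at step 3
Step 4: cell (2,0)='.' (+0 fires, +6 burnt)
  fire out at step 4

3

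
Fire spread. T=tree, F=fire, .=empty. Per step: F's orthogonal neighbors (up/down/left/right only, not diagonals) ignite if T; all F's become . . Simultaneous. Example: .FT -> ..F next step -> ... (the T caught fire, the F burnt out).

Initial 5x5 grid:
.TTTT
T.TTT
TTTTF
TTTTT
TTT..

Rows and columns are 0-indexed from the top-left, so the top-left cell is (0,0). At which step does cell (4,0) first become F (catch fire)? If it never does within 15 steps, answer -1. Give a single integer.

Step 1: cell (4,0)='T' (+3 fires, +1 burnt)
Step 2: cell (4,0)='T' (+4 fires, +3 burnt)
Step 3: cell (4,0)='T' (+4 fires, +4 burnt)
Step 4: cell (4,0)='T' (+4 fires, +4 burnt)
Step 5: cell (4,0)='T' (+4 fires, +4 burnt)
Step 6: cell (4,0)='F' (+1 fires, +4 burnt)
  -> target ignites at step 6
Step 7: cell (4,0)='.' (+0 fires, +1 burnt)
  fire out at step 7

6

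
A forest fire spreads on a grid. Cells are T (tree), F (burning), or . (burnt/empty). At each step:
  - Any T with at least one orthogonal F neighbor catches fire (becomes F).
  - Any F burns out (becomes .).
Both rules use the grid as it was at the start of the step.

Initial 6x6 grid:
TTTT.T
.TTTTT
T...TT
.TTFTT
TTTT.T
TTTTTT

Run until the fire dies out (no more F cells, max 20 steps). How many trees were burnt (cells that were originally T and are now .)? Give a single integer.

Step 1: +3 fires, +1 burnt (F count now 3)
Step 2: +5 fires, +3 burnt (F count now 5)
Step 3: +6 fires, +5 burnt (F count now 6)
Step 4: +5 fires, +6 burnt (F count now 5)
Step 5: +4 fires, +5 burnt (F count now 4)
Step 6: +2 fires, +4 burnt (F count now 2)
Step 7: +1 fires, +2 burnt (F count now 1)
Step 8: +1 fires, +1 burnt (F count now 1)
Step 9: +0 fires, +1 burnt (F count now 0)
Fire out after step 9
Initially T: 28, now '.': 35
Total burnt (originally-T cells now '.'): 27

Answer: 27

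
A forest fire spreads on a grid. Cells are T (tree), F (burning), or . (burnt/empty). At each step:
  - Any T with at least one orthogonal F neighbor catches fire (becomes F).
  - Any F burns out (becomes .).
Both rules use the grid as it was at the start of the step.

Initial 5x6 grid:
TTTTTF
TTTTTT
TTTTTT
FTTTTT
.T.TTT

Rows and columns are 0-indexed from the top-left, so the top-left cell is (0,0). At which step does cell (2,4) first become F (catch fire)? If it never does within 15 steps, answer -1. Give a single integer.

Step 1: cell (2,4)='T' (+4 fires, +2 burnt)
Step 2: cell (2,4)='T' (+7 fires, +4 burnt)
Step 3: cell (2,4)='F' (+8 fires, +7 burnt)
  -> target ignites at step 3
Step 4: cell (2,4)='.' (+6 fires, +8 burnt)
Step 5: cell (2,4)='.' (+1 fires, +6 burnt)
Step 6: cell (2,4)='.' (+0 fires, +1 burnt)
  fire out at step 6

3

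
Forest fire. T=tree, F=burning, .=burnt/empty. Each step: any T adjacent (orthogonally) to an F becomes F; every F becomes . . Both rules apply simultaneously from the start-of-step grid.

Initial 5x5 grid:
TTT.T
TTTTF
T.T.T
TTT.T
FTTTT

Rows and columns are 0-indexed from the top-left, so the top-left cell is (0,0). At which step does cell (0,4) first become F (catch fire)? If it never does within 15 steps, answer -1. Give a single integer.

Step 1: cell (0,4)='F' (+5 fires, +2 burnt)
  -> target ignites at step 1
Step 2: cell (0,4)='.' (+5 fires, +5 burnt)
Step 3: cell (0,4)='.' (+7 fires, +5 burnt)
Step 4: cell (0,4)='.' (+2 fires, +7 burnt)
Step 5: cell (0,4)='.' (+0 fires, +2 burnt)
  fire out at step 5

1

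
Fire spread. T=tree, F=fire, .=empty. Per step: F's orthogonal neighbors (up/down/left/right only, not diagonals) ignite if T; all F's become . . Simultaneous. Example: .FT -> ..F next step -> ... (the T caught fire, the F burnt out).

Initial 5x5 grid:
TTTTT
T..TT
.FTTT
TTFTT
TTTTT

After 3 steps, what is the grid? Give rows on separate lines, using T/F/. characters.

Step 1: 4 trees catch fire, 2 burn out
  TTTTT
  T..TT
  ..FTT
  TF.FT
  TTFTT
Step 2: 5 trees catch fire, 4 burn out
  TTTTT
  T..TT
  ...FT
  F...F
  TF.FT
Step 3: 4 trees catch fire, 5 burn out
  TTTTT
  T..FT
  ....F
  .....
  F...F

TTTTT
T..FT
....F
.....
F...F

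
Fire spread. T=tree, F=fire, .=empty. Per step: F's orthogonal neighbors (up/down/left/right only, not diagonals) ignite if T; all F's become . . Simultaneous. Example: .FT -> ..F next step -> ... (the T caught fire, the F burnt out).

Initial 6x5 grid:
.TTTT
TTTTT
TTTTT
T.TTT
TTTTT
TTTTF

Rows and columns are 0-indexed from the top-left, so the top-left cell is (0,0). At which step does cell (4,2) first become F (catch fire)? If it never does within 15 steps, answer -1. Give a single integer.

Step 1: cell (4,2)='T' (+2 fires, +1 burnt)
Step 2: cell (4,2)='T' (+3 fires, +2 burnt)
Step 3: cell (4,2)='F' (+4 fires, +3 burnt)
  -> target ignites at step 3
Step 4: cell (4,2)='.' (+5 fires, +4 burnt)
Step 5: cell (4,2)='.' (+4 fires, +5 burnt)
Step 6: cell (4,2)='.' (+4 fires, +4 burnt)
Step 7: cell (4,2)='.' (+3 fires, +4 burnt)
Step 8: cell (4,2)='.' (+2 fires, +3 burnt)
Step 9: cell (4,2)='.' (+0 fires, +2 burnt)
  fire out at step 9

3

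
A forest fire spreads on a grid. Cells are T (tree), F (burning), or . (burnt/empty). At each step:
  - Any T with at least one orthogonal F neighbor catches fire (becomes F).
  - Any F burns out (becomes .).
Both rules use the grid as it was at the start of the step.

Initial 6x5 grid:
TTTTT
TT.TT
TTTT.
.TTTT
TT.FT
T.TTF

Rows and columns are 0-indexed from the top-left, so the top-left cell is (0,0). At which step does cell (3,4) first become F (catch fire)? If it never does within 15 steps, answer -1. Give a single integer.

Step 1: cell (3,4)='T' (+3 fires, +2 burnt)
Step 2: cell (3,4)='F' (+4 fires, +3 burnt)
  -> target ignites at step 2
Step 3: cell (3,4)='.' (+3 fires, +4 burnt)
Step 4: cell (3,4)='.' (+4 fires, +3 burnt)
Step 5: cell (3,4)='.' (+5 fires, +4 burnt)
Step 6: cell (3,4)='.' (+3 fires, +5 burnt)
Step 7: cell (3,4)='.' (+1 fires, +3 burnt)
Step 8: cell (3,4)='.' (+0 fires, +1 burnt)
  fire out at step 8

2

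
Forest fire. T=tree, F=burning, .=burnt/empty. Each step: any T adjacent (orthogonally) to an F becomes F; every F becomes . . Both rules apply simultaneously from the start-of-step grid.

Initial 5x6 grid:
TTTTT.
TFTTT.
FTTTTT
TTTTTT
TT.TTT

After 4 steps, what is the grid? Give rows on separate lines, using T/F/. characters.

Step 1: 5 trees catch fire, 2 burn out
  TFTTT.
  F.FTT.
  .FTTTT
  FTTTTT
  TT.TTT
Step 2: 6 trees catch fire, 5 burn out
  F.FTT.
  ...FT.
  ..FTTT
  .FTTTT
  FT.TTT
Step 3: 5 trees catch fire, 6 burn out
  ...FT.
  ....F.
  ...FTT
  ..FTTT
  .F.TTT
Step 4: 3 trees catch fire, 5 burn out
  ....F.
  ......
  ....FT
  ...FTT
  ...TTT

....F.
......
....FT
...FTT
...TTT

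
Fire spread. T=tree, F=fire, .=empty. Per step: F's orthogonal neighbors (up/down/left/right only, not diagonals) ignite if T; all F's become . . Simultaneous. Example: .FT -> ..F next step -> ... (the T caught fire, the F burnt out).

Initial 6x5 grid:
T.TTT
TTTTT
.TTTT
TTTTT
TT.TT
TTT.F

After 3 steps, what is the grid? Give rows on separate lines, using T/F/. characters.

Step 1: 1 trees catch fire, 1 burn out
  T.TTT
  TTTTT
  .TTTT
  TTTTT
  TT.TF
  TTT..
Step 2: 2 trees catch fire, 1 burn out
  T.TTT
  TTTTT
  .TTTT
  TTTTF
  TT.F.
  TTT..
Step 3: 2 trees catch fire, 2 burn out
  T.TTT
  TTTTT
  .TTTF
  TTTF.
  TT...
  TTT..

T.TTT
TTTTT
.TTTF
TTTF.
TT...
TTT..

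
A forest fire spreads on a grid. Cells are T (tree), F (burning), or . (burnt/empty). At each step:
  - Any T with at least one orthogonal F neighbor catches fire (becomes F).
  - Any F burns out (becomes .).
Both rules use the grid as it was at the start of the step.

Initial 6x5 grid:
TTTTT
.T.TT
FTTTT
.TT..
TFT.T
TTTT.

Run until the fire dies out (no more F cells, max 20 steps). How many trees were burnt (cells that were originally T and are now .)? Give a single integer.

Step 1: +5 fires, +2 burnt (F count now 5)
Step 2: +5 fires, +5 burnt (F count now 5)
Step 3: +3 fires, +5 burnt (F count now 3)
Step 4: +4 fires, +3 burnt (F count now 4)
Step 5: +2 fires, +4 burnt (F count now 2)
Step 6: +1 fires, +2 burnt (F count now 1)
Step 7: +0 fires, +1 burnt (F count now 0)
Fire out after step 7
Initially T: 21, now '.': 29
Total burnt (originally-T cells now '.'): 20

Answer: 20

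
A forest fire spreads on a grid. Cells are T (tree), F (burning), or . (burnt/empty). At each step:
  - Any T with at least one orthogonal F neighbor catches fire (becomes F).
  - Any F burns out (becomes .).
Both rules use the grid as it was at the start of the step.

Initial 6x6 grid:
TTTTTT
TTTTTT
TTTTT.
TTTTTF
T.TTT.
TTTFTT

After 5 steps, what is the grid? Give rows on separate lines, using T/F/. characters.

Step 1: 4 trees catch fire, 2 burn out
  TTTTTT
  TTTTTT
  TTTTT.
  TTTTF.
  T.TFT.
  TTF.FT
Step 2: 6 trees catch fire, 4 burn out
  TTTTTT
  TTTTTT
  TTTTF.
  TTTF..
  T.F.F.
  TF...F
Step 3: 4 trees catch fire, 6 burn out
  TTTTTT
  TTTTFT
  TTTF..
  TTF...
  T.....
  F.....
Step 4: 6 trees catch fire, 4 burn out
  TTTTFT
  TTTF.F
  TTF...
  TF....
  F.....
  ......
Step 5: 5 trees catch fire, 6 burn out
  TTTF.F
  TTF...
  TF....
  F.....
  ......
  ......

TTTF.F
TTF...
TF....
F.....
......
......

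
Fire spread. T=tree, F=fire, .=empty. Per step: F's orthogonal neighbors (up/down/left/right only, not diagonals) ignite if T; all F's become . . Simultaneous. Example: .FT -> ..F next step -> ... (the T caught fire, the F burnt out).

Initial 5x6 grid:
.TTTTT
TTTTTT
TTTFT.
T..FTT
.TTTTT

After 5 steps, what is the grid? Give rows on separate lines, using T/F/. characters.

Step 1: 5 trees catch fire, 2 burn out
  .TTTTT
  TTTFTT
  TTF.F.
  T...FT
  .TTFTT
Step 2: 7 trees catch fire, 5 burn out
  .TTFTT
  TTF.FT
  TF....
  T....F
  .TF.FT
Step 3: 7 trees catch fire, 7 burn out
  .TF.FT
  TF...F
  F.....
  T.....
  .F...F
Step 4: 4 trees catch fire, 7 burn out
  .F...F
  F.....
  ......
  F.....
  ......
Step 5: 0 trees catch fire, 4 burn out
  ......
  ......
  ......
  ......
  ......

......
......
......
......
......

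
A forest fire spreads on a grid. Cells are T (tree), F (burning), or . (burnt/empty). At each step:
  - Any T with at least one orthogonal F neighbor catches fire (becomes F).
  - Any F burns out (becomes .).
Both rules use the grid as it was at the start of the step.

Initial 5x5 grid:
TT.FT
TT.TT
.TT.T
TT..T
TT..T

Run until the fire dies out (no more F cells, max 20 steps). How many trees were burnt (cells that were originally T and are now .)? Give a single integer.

Answer: 6

Derivation:
Step 1: +2 fires, +1 burnt (F count now 2)
Step 2: +1 fires, +2 burnt (F count now 1)
Step 3: +1 fires, +1 burnt (F count now 1)
Step 4: +1 fires, +1 burnt (F count now 1)
Step 5: +1 fires, +1 burnt (F count now 1)
Step 6: +0 fires, +1 burnt (F count now 0)
Fire out after step 6
Initially T: 16, now '.': 15
Total burnt (originally-T cells now '.'): 6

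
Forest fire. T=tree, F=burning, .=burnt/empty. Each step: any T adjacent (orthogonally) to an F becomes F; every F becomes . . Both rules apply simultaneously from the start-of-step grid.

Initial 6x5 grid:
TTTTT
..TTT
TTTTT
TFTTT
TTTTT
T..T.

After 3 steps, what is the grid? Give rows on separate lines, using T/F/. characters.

Step 1: 4 trees catch fire, 1 burn out
  TTTTT
  ..TTT
  TFTTT
  F.FTT
  TFTTT
  T..T.
Step 2: 5 trees catch fire, 4 burn out
  TTTTT
  ..TTT
  F.FTT
  ...FT
  F.FTT
  T..T.
Step 3: 5 trees catch fire, 5 burn out
  TTTTT
  ..FTT
  ...FT
  ....F
  ...FT
  F..T.

TTTTT
..FTT
...FT
....F
...FT
F..T.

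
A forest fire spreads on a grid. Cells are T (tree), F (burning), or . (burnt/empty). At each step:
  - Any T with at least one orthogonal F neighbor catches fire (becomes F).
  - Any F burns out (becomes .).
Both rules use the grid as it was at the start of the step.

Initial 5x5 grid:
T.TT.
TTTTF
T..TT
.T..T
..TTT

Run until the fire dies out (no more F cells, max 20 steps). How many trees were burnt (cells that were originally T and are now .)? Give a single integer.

Answer: 14

Derivation:
Step 1: +2 fires, +1 burnt (F count now 2)
Step 2: +4 fires, +2 burnt (F count now 4)
Step 3: +3 fires, +4 burnt (F count now 3)
Step 4: +2 fires, +3 burnt (F count now 2)
Step 5: +3 fires, +2 burnt (F count now 3)
Step 6: +0 fires, +3 burnt (F count now 0)
Fire out after step 6
Initially T: 15, now '.': 24
Total burnt (originally-T cells now '.'): 14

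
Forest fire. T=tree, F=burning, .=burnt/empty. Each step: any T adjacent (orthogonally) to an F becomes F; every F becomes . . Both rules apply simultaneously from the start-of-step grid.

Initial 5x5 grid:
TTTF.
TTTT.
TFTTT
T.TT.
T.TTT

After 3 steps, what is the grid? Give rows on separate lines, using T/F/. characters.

Step 1: 5 trees catch fire, 2 burn out
  TTF..
  TFTF.
  F.FTT
  T.TT.
  T.TTT
Step 2: 6 trees catch fire, 5 burn out
  TF...
  F.F..
  ...FT
  F.FT.
  T.TTT
Step 3: 5 trees catch fire, 6 burn out
  F....
  .....
  ....F
  ...F.
  F.FTT

F....
.....
....F
...F.
F.FTT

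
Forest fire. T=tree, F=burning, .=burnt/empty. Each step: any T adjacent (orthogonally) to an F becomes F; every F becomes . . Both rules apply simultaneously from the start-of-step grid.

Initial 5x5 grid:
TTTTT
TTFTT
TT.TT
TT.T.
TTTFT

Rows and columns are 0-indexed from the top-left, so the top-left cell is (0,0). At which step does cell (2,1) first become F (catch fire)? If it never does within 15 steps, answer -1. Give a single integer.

Step 1: cell (2,1)='T' (+6 fires, +2 burnt)
Step 2: cell (2,1)='F' (+7 fires, +6 burnt)
  -> target ignites at step 2
Step 3: cell (2,1)='.' (+6 fires, +7 burnt)
Step 4: cell (2,1)='.' (+1 fires, +6 burnt)
Step 5: cell (2,1)='.' (+0 fires, +1 burnt)
  fire out at step 5

2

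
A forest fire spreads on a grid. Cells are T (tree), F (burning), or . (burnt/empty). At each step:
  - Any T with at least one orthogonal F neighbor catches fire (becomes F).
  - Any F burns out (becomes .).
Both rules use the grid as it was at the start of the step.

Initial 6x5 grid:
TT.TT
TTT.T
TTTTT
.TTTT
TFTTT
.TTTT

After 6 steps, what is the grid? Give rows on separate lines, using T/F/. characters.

Step 1: 4 trees catch fire, 1 burn out
  TT.TT
  TTT.T
  TTTTT
  .FTTT
  F.FTT
  .FTTT
Step 2: 4 trees catch fire, 4 burn out
  TT.TT
  TTT.T
  TFTTT
  ..FTT
  ...FT
  ..FTT
Step 3: 6 trees catch fire, 4 burn out
  TT.TT
  TFT.T
  F.FTT
  ...FT
  ....F
  ...FT
Step 4: 6 trees catch fire, 6 burn out
  TF.TT
  F.F.T
  ...FT
  ....F
  .....
  ....F
Step 5: 2 trees catch fire, 6 burn out
  F..TT
  ....T
  ....F
  .....
  .....
  .....
Step 6: 1 trees catch fire, 2 burn out
  ...TT
  ....F
  .....
  .....
  .....
  .....

...TT
....F
.....
.....
.....
.....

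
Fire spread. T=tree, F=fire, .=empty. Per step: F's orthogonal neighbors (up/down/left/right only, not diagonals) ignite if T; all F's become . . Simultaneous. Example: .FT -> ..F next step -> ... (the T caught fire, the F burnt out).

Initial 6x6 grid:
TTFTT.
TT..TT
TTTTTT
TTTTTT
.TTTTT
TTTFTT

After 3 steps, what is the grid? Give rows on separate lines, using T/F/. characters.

Step 1: 5 trees catch fire, 2 burn out
  TF.FT.
  TT..TT
  TTTTTT
  TTTTTT
  .TTFTT
  TTF.FT
Step 2: 8 trees catch fire, 5 burn out
  F...F.
  TF..TT
  TTTTTT
  TTTFTT
  .TF.FT
  TF...F
Step 3: 9 trees catch fire, 8 burn out
  ......
  F...FT
  TFTFTT
  TTF.FT
  .F...F
  F.....

......
F...FT
TFTFTT
TTF.FT
.F...F
F.....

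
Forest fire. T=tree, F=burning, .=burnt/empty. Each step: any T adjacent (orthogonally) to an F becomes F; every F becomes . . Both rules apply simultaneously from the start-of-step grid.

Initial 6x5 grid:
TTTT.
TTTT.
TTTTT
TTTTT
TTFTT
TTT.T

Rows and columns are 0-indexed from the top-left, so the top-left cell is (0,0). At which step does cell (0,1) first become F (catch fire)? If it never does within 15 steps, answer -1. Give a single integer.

Step 1: cell (0,1)='T' (+4 fires, +1 burnt)
Step 2: cell (0,1)='T' (+6 fires, +4 burnt)
Step 3: cell (0,1)='T' (+7 fires, +6 burnt)
Step 4: cell (0,1)='T' (+5 fires, +7 burnt)
Step 5: cell (0,1)='F' (+3 fires, +5 burnt)
  -> target ignites at step 5
Step 6: cell (0,1)='.' (+1 fires, +3 burnt)
Step 7: cell (0,1)='.' (+0 fires, +1 burnt)
  fire out at step 7

5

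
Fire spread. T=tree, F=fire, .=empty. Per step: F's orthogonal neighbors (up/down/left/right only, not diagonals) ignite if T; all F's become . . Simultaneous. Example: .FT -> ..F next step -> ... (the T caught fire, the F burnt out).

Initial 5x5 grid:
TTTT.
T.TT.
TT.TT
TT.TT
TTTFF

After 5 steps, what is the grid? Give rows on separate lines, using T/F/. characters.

Step 1: 3 trees catch fire, 2 burn out
  TTTT.
  T.TT.
  TT.TT
  TT.FF
  TTF..
Step 2: 3 trees catch fire, 3 burn out
  TTTT.
  T.TT.
  TT.FF
  TT...
  TF...
Step 3: 3 trees catch fire, 3 burn out
  TTTT.
  T.TF.
  TT...
  TF...
  F....
Step 4: 4 trees catch fire, 3 burn out
  TTTF.
  T.F..
  TF...
  F....
  .....
Step 5: 2 trees catch fire, 4 burn out
  TTF..
  T....
  F....
  .....
  .....

TTF..
T....
F....
.....
.....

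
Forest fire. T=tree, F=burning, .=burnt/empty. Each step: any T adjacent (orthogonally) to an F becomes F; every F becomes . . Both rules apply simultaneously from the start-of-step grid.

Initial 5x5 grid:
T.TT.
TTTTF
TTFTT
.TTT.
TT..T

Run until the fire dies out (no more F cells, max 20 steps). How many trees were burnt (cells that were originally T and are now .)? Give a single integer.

Answer: 16

Derivation:
Step 1: +6 fires, +2 burnt (F count now 6)
Step 2: +6 fires, +6 burnt (F count now 6)
Step 3: +2 fires, +6 burnt (F count now 2)
Step 4: +2 fires, +2 burnt (F count now 2)
Step 5: +0 fires, +2 burnt (F count now 0)
Fire out after step 5
Initially T: 17, now '.': 24
Total burnt (originally-T cells now '.'): 16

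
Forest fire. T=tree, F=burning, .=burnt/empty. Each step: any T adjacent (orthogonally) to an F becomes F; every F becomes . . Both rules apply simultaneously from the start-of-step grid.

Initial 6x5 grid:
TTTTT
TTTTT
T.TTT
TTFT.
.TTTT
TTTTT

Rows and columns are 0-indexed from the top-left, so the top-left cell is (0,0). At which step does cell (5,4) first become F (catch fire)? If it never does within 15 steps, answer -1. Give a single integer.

Step 1: cell (5,4)='T' (+4 fires, +1 burnt)
Step 2: cell (5,4)='T' (+6 fires, +4 burnt)
Step 3: cell (5,4)='T' (+8 fires, +6 burnt)
Step 4: cell (5,4)='F' (+6 fires, +8 burnt)
  -> target ignites at step 4
Step 5: cell (5,4)='.' (+2 fires, +6 burnt)
Step 6: cell (5,4)='.' (+0 fires, +2 burnt)
  fire out at step 6

4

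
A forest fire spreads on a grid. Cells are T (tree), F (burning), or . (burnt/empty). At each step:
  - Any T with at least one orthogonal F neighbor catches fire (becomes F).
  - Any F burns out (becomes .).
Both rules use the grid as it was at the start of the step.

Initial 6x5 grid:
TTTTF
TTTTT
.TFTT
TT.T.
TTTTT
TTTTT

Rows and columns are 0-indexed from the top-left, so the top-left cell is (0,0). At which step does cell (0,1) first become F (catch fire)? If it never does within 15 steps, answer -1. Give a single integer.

Step 1: cell (0,1)='T' (+5 fires, +2 burnt)
Step 2: cell (0,1)='T' (+6 fires, +5 burnt)
Step 3: cell (0,1)='F' (+5 fires, +6 burnt)
  -> target ignites at step 3
Step 4: cell (0,1)='.' (+6 fires, +5 burnt)
Step 5: cell (0,1)='.' (+3 fires, +6 burnt)
Step 6: cell (0,1)='.' (+0 fires, +3 burnt)
  fire out at step 6

3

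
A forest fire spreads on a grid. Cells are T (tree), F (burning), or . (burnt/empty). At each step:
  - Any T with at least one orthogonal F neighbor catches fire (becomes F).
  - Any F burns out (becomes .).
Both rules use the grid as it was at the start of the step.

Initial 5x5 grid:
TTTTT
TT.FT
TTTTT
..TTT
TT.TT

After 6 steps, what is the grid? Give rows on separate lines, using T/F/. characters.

Step 1: 3 trees catch fire, 1 burn out
  TTTFT
  TT..F
  TTTFT
  ..TTT
  TT.TT
Step 2: 5 trees catch fire, 3 burn out
  TTF.F
  TT...
  TTF.F
  ..TFT
  TT.TT
Step 3: 5 trees catch fire, 5 burn out
  TF...
  TT...
  TF...
  ..F.F
  TT.FT
Step 4: 4 trees catch fire, 5 burn out
  F....
  TF...
  F....
  .....
  TT..F
Step 5: 1 trees catch fire, 4 burn out
  .....
  F....
  .....
  .....
  TT...
Step 6: 0 trees catch fire, 1 burn out
  .....
  .....
  .....
  .....
  TT...

.....
.....
.....
.....
TT...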